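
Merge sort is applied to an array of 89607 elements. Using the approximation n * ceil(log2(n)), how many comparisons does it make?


Merge sort divides the array into halves recursively.
Number of levels = ceil(log2(89607)) = 17
At each level, approximately n = 89607 comparisons are needed for merging.
Total comparisons ~ n * ceil(log2(n)) = 89607 * 17 = 1523319


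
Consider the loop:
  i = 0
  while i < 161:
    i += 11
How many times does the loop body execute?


Starting at i = 0, each iteration adds 11.
Iterations until i >= 161:
  Iteration 1: i = 0 -> i = 11
  Iteration 2: i = 11 -> i = 22
  Iteration 3: i = 22 -> i = 33
  Iteration 4: i = 33 -> i = 44
  Iteration 5: i = 44 -> i = 55
  Iteration 6: i = 55 -> i = 66
  Iteration 7: i = 66 -> i = 77
  Iteration 8: i = 77 -> i = 88
  ... continuing ...
Total iterations = ceil(161/11) = 15


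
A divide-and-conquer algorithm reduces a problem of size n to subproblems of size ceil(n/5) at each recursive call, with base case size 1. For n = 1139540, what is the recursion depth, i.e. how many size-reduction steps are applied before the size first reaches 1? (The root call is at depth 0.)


Each step divides the size by 5 (rounding up); after k steps the size is ceil(n/5^k), which equals 1 exactly when 5^k >= n.
So the depth is the smallest k with 5^k >= 1139540, i.e. ceil(log_5(1139540)).
5^8 = 390625 < 1139540 <= 1953125 = 5^9
Recursion depth = 9


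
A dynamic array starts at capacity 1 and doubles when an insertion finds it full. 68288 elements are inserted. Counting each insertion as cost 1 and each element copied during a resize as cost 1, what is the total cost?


n = 68288
Insertion costs: 68288
Resizes copy 1, 2, 4, ... up to the largest power of 2 that is <= n-1 = 68287, i.e. 65536.
Copy costs = 1 + 2 + 4 + 8 + 16 + 32 + 64 + 128 + 256 + 512 + 1024 + 2048 + 4096 + 8192 + 16384 + 32768 + 65536 = 131071
Total = 68288 + 131071 = 199359


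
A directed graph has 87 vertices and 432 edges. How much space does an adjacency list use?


Adjacency list: one list head per vertex + one entry per edge
Vertex heads: 87
Edge entries: 432
Total = 87 + 432 = 519


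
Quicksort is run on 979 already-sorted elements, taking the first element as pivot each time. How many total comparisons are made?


Sum of comparisons per partition:
978 + 977 + ... + 1 + 0
= 979 * (979 - 1) / 2
= 979 * 978 / 2
= 478731


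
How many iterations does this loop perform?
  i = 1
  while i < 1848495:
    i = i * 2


The loop variable doubles each iteration:
i = 1 -> 2 -> 4 -> 8 -> 16 -> 32 -> 64 -> 128 -> 256 -> 512 -> 1024 -> 2048 -> 4096 -> 8192 -> 16384 -> 32768 -> 65536 -> 131072 -> 262144 -> 524288 -> 1048576 -> 2097152 (stop, 2097152 >= 1848495)
Number of doublings = ceil(log2(1848495)) = 21


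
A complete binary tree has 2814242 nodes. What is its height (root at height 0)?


In a complete binary tree, level k holds nodes 2^k .. 2^(k+1)-1 (1-indexed).
Height = floor(log2(n)) = floor(log2(2814242)) = 21
Check: 2^21 = 2097152 <= 2814242 < 4194304 = 2^22


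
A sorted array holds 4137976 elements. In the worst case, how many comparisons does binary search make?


Halving sequence: 4137976 -> 2068988 -> 1034494 -> 517247 -> 258623 -> 129311 -> 64655 -> 32327 -> 16163 -> 8081 -> 4040 -> 2020 -> 1010 -> 505 -> 252 -> 126 -> 63 -> 31 -> 15 -> 7 -> 3 -> 1
Number of halvings = 21
Max comparisons = 21 + 1 = 22


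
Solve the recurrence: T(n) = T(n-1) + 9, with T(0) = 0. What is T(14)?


Unrolling the recurrence:
T(14) = T(13) + 9
       = T(12) + 9 + 9
       = T(11) + 9*3
       ...
       = T(0) + 9*14
       = 0 + 126 = 126


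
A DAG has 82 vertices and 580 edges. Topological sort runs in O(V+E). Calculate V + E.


V = 82 (vertex processing)
E = 580 (edge processing)
V + E = 82 + 580 = 662


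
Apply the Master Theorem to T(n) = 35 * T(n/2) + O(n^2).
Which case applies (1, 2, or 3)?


The Master Theorem: T(n) = a*T(n/b) + O(n^c)
  a = 35, b = 2, c = 2
log_b(a) = log_2(35) ~ 5.129
Compare b^c with a: 2^2 = 4 < 35, so c < log_b(a).
Since c < log_b(a), Case 1 applies.
T(n) = O(n^(log_2 35)) ~ O(n^5.129)
Master Theorem case = 1


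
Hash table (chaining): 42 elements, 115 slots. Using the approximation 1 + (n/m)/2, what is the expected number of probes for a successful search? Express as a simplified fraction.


Computing expected probes:
alpha = 42/115
= 1 + alpha/2
= 1 + 42/(2*115)
= (2*115 + 42) / (2*115)
= 272/230 = 136/115


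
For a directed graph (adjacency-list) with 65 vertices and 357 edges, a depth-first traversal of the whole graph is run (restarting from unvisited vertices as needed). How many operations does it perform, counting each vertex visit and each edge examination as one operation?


A full DFS traversal visits each vertex once and examines each edge once.
V = 65
E = 357
Sum = 65 + 357 = 422


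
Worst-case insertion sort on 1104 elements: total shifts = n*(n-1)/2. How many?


Sum of shifts = 1 + 2 + 3 + ... + 1103
= 1104 * 1103 / 2
= 1217712 / 2
= 608856


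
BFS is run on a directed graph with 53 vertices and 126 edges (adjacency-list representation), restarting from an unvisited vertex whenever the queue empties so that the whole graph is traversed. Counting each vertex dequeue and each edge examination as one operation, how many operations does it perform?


A full BFS traversal dequeues each vertex exactly once and examines each directed edge exactly once.
V = 53 (vertex processing cost)
E = 126 (edge examination cost)
Total operations proportional to V + E = 53 + 126 = 179


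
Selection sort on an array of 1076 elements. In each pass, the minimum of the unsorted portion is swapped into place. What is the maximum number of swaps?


Selection sort performs one swap per pass:
  Pass 1: find min in positions 0 to 1075, swap with position 0
  Pass 2: find min in positions 1 to 1075, swap with position 1
  Pass 3: find min in positions 2 to 1075, swap with position 2
  Pass 4: find min in positions 3 to 1075, swap with position 3
  Pass 5: find min in positions 4 to 1075, swap with position 4
  ... (1070 more passes)
Total passes (and swaps) = n - 1 = 1076 - 1 = 1075


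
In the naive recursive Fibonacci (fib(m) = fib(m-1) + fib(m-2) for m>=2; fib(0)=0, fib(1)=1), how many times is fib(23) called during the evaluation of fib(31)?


Let N(m) = number of times fib(m) is called while evaluating fib(31).
N(31) = 1 (the initial call).
N(30) = 1 (only fib(31) calls it).
For 1 <= m <= 29: fib(m) is called by fib(m+1) and fib(m+2), so
  N(m) = N(m+1) + N(m+2).
fib(0) is called only by fib(2), so N(0) = N(2).
Walk down from m=31:
  N(31)=1, N(30)=1, N(29)=2, N(28)=3, N(27)=5, N(26)=8, N(25)=13, N(24)=21, N(23)=34
N(23) = 34


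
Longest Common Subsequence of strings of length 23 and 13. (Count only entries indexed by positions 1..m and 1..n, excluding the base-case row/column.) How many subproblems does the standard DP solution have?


DP table indexed by positions in both strings.
First string: 23 positions
Second string: 13 positions
Total = 23 * 13 = 299


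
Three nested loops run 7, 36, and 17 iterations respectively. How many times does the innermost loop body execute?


Loop 1 (outermost): 7 iterations
Loop 2 (middle): 36 iterations per outer
Loop 3 (innermost): 17 iterations per middle
Total = 7 * 36 * 17 = 4284


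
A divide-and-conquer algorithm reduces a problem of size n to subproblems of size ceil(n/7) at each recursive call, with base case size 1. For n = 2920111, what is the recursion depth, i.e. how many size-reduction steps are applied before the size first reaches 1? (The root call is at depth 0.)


Each step divides the size by 7 (rounding up); after k steps the size is ceil(n/7^k), which equals 1 exactly when 7^k >= n.
So the depth is the smallest k with 7^k >= 2920111, i.e. ceil(log_7(2920111)).
7^7 = 823543 < 2920111 <= 5764801 = 7^8
Recursion depth = 8


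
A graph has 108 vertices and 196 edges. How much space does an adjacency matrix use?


Adjacency matrix: V x V grid of entries
Space = V^2 = 108^2 = 108 * 108 = 11664


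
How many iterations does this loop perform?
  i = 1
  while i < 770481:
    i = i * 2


The loop variable doubles each iteration:
i = 1 -> 2 -> 4 -> 8 -> 16 -> 32 -> 64 -> 128 -> 256 -> 512 -> 1024 -> 2048 -> 4096 -> 8192 -> 16384 -> 32768 -> 65536 -> 131072 -> 262144 -> 524288 -> 1048576 (stop, 1048576 >= 770481)
Number of doublings = ceil(log2(770481)) = 20


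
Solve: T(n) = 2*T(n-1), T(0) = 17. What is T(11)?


Unrolling:
T(11) = 2*T(10) = 2^2*T(9) = ... = 2^11*T(0)
= 2^11 * 17
= 2048 * 17 = 34816


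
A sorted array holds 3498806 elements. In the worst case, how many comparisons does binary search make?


Halving sequence: 3498806 -> 1749403 -> 874701 -> 437350 -> 218675 -> 109337 -> 54668 -> 27334 -> 13667 -> 6833 -> 3416 -> 1708 -> 854 -> 427 -> 213 -> 106 -> 53 -> 26 -> 13 -> 6 -> 3 -> 1
Number of halvings = 21
Max comparisons = 21 + 1 = 22


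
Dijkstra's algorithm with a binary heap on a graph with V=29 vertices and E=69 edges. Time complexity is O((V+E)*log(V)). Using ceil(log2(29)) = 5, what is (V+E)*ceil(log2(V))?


Dijkstra with a binary heap: each vertex is extracted once, each edge may relax once.
Each heap operation costs O(log V).
V + E = 29 + 69 = 98
ceil(log2(29)) = 5 (since 2^4 = 16 < 29 <= 32 = 2^5)
Total heap work = (V+E) * ceil(log2(V)) = 98 * 5 = 490


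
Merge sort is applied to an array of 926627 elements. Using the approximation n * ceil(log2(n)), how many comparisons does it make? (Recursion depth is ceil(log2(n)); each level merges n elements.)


Merge sort divides the array into halves recursively.
Number of levels = ceil(log2(926627)) = 20
At each level, approximately n = 926627 comparisons are needed for merging.
Total comparisons ~ n * ceil(log2(n)) = 926627 * 20 = 18532540


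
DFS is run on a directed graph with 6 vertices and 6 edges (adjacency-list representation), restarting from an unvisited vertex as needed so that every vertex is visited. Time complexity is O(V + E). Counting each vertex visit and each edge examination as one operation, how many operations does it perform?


A full DFS traversal processes each vertex exactly once (push/pop on stack).
Each directed edge is examined once.
V = 6, E = 6
V + E = 12


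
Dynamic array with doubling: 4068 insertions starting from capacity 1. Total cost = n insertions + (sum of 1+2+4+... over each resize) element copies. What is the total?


n = 4068
Insertion costs: 4068
Resizes copy 1, 2, 4, ... up to the largest power of 2 that is <= n-1 = 4067, i.e. 2048.
Copy costs = 1 + 2 + 4 + 8 + 16 + 32 + 64 + 128 + 256 + 512 + 1024 + 2048 = 4095
Total = 4068 + 4095 = 8163


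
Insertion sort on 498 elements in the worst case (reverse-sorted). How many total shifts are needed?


In the worst case (reverse-sorted), each element shifts past all previous:
  Element 1: 1 shifts
  Element 2: 2 shifts
  Element 3: 3 shifts
  Element 4: 4 shifts
  Element 5: 5 shifts
  ...
  Element 497: 497 shifts
Total = 1 + 2 + ... + 497
= 498*(498-1)/2 = 123753


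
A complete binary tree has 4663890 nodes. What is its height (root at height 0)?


In a complete binary tree, level k holds nodes 2^k .. 2^(k+1)-1 (1-indexed).
Height = floor(log2(n)) = floor(log2(4663890)) = 22
Check: 2^22 = 4194304 <= 4663890 < 8388608 = 2^23


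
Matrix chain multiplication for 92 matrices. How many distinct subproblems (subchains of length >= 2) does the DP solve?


Subproblems are indexed by (i, j) where i < j.
Number of such pairs = n*(n-1)/2
= 92 * 91 / 2
= 4186


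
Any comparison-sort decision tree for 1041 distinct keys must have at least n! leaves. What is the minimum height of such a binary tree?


A binary decision tree of height h has at most 2^h leaves and needs at least n! of them, so h >= ceil(log2(n!)).
1041! is far too large to multiply out, so use Stirling's series:
  ln(n!) ~ n ln n - n + (1/2) ln(2 pi n) + 1/(12n)  (error below 1/(360 n^3), negligible here)
  ln(1041) = 6.9479371
  n ln n = 1041 * 6.9479371 = 7232.8025
  (1/2) ln(2 pi * 1041) = (1/2) ln(6540.7959) = 4.3929
  1/(12*1041) = 0.0001
  ln(1041!) ~ 7232.8025 - 1041 + 4.3929 + 0.0001 = 6196.1955
Convert to base 2: log2(1041!) = 6196.1955 / ln 2 = 6196.1955 / 0.69314718 = 8939.2205
ceil(8939.2205) = 8940


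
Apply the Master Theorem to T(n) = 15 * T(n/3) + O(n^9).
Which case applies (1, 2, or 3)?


The Master Theorem: T(n) = a*T(n/b) + O(n^c)
  a = 15, b = 3, c = 9
log_b(a) = log_3(15) ~ 2.465
Compare b^c with a: 3^9 = 19683 > 15, so c > log_b(a).
Since c > log_b(a), Case 3 applies.
T(n) = O(n^9)
Master Theorem case = 3


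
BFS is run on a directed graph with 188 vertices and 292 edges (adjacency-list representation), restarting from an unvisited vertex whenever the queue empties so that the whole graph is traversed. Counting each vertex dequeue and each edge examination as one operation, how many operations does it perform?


A full BFS traversal dequeues each vertex exactly once and examines each directed edge exactly once.
V = 188 (vertex processing cost)
E = 292 (edge examination cost)
Total operations proportional to V + E = 188 + 292 = 480


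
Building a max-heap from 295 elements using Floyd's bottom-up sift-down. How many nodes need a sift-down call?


In a heap of 295 elements (0-indexed array):
  Last element index: 294
  Parent of last element: floor((294 - 1) / 2) = 146
  Internal nodes: indices 0 to 146
  Count = floor(295/2) = 147


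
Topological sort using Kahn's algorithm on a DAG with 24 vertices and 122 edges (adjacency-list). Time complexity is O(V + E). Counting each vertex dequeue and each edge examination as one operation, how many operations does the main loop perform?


Kahn's algorithm:
  1. Compute in-degrees: O(V + E)
  2. Process queue: each vertex dequeued once (O(V))
     each edge examined once (O(E))
Total = V + E = 24 + 122 = 146


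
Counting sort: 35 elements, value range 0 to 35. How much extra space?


n = 35 (output array)
k = 36 (count array for 36 distinct values)
Extra space = 35 + 36 = 71


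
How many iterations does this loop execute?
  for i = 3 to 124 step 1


The loop variable i takes values starting at 3 and increments by 1 each iteration.
Sequence: i = 3, 4, 5, 6, 7, 8, 9, 10, 11, ...
The upper bound 124 is inclusive, so the count is floor((last - first) / step) + 1:
floor((124 - 3) / 1) + 1 = floor(121/1) + 1 = 121 + 1 = 122


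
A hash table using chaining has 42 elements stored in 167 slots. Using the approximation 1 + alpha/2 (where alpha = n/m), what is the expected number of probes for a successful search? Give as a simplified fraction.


Load factor alpha = n/m = 42/167
Expected probes = 1 + alpha/2 = 1 + 42/(2*167)
= 1 + 42/334
= 334/334 + 42/334
= 376/334
Simplify: 188/167


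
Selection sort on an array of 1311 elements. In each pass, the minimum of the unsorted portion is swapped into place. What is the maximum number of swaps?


Selection sort performs one swap per pass:
  Pass 1: find min in positions 0 to 1310, swap with position 0
  Pass 2: find min in positions 1 to 1310, swap with position 1
  Pass 3: find min in positions 2 to 1310, swap with position 2
  Pass 4: find min in positions 3 to 1310, swap with position 3
  Pass 5: find min in positions 4 to 1310, swap with position 4
  ... (1305 more passes)
Total passes (and swaps) = n - 1 = 1311 - 1 = 1310


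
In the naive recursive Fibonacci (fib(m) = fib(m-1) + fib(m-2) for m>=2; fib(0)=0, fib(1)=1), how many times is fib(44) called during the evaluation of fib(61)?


Let N(m) = number of times fib(m) is called while evaluating fib(61).
N(61) = 1 (the initial call).
N(60) = 1 (only fib(61) calls it).
For 1 <= m <= 59: fib(m) is called by fib(m+1) and fib(m+2), so
  N(m) = N(m+1) + N(m+2).
fib(0) is called only by fib(2), so N(0) = N(2).
Walk down from m=61:
  N(61)=1, N(60)=1, N(59)=2, N(58)=3, N(57)=5, N(56)=8, N(55)=13, N(54)=21, N(53)=34, N(52)=55, N(51)=89, N(50)=144, N(49)=233, N(48)=377, N(47)=610, N(46)=987, N(45)=1597, N(44)=2584
N(44) = 2584


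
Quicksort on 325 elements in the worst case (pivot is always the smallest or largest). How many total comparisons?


In the worst case, each partition step picks the worst pivot:
  Partition 1: 324 comparisons (n-1 elements to compare)
  Partition 2: 323 comparisons
  Partition 3: 322 comparisons
  Partition 4: 321 comparisons
  Partition 5: 320 comparisons
  ...
  Last partition: 0 comparisons
Total = (n-1) + (n-2) + ... + 1 + 0 = n*(n-1)/2
= 325*324/2 = 52650


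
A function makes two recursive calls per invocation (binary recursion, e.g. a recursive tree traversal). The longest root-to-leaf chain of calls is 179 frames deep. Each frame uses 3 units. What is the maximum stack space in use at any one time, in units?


Binary recursion: the two calls run one after the other, so only one root-to-leaf chain of frames is on the stack at a time.
Maximum depth (longest chain) = 179 frames
Each frame = 3 units
Max stack space = 179 * 3 = 537


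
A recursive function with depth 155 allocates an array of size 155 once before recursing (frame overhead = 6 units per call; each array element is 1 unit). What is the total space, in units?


Array allocation: 155 units (allocated once)
Stack frames: 155 deep * 6 per frame = 930 units
Total = 155 + 930 = 1085


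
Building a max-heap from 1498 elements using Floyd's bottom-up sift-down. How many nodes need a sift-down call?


In a heap of 1498 elements (0-indexed array):
  Last element index: 1497
  Parent of last element: floor((1497 - 1) / 2) = 748
  Internal nodes: indices 0 to 748
  Count = floor(1498/2) = 749


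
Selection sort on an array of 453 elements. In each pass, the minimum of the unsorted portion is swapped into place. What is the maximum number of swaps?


Selection sort performs one swap per pass:
  Pass 1: find min in positions 0 to 452, swap with position 0
  Pass 2: find min in positions 1 to 452, swap with position 1
  Pass 3: find min in positions 2 to 452, swap with position 2
  Pass 4: find min in positions 3 to 452, swap with position 3
  Pass 5: find min in positions 4 to 452, swap with position 4
  ... (447 more passes)
Total passes (and swaps) = n - 1 = 453 - 1 = 452


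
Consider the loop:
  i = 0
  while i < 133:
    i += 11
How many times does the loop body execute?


Starting at i = 0, each iteration adds 11.
Iterations until i >= 133:
  Iteration 1: i = 0 -> i = 11
  Iteration 2: i = 11 -> i = 22
  Iteration 3: i = 22 -> i = 33
  Iteration 4: i = 33 -> i = 44
  Iteration 5: i = 44 -> i = 55
  Iteration 6: i = 55 -> i = 66
  Iteration 7: i = 66 -> i = 77
  Iteration 8: i = 77 -> i = 88
  ... continuing ...
Total iterations = ceil(133/11) = 13


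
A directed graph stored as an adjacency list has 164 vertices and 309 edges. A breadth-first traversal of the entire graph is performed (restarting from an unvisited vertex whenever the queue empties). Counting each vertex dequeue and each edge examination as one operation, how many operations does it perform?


A full BFS traversal dequeues each vertex once and examines each edge once.
Vertex visits: 164
Edge visits: 309
V + E = 164 + 309 = 473


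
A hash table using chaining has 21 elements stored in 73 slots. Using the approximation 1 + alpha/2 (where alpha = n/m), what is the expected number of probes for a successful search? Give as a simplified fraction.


Load factor alpha = n/m = 21/73
Expected probes = 1 + alpha/2 = 1 + 21/(2*73)
= 1 + 21/146
= 146/146 + 21/146
= 167/146


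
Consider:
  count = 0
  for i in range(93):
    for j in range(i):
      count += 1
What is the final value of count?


For each i, the inner loop runs i times:
  i=0: inner runs 0 times
  i=1: inner runs 1 time
  i=2: inner runs 2 times
  i=3: inner runs 3 times
  i=4: inner runs 4 times
  i=5: inner runs 5 times
  i=6: inner runs 6 times
  i=7: inner runs 7 times
  ...
Total = 0 + 1 + 2 + ... + 92 = 93*(93-1)/2 = 4278


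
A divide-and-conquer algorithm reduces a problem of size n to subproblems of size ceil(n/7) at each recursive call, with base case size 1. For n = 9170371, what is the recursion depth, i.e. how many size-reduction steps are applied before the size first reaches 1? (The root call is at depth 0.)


Each step divides the size by 7 (rounding up); after k steps the size is ceil(n/7^k), which equals 1 exactly when 7^k >= n.
So the depth is the smallest k with 7^k >= 9170371, i.e. ceil(log_7(9170371)).
7^8 = 5764801 < 9170371 <= 40353607 = 7^9
Recursion depth = 9


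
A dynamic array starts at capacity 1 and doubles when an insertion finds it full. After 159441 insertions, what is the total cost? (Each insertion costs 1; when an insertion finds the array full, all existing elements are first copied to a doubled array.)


Insertion cost: 159441 (one per element)
Resizes occur just before inserting elements 2, 3, 5, 9, ...
Elements copied at each resize: 1 + 2 + 4 + 8 + 16 + 32 + 64 + 128 + 256 + 512 + 1024 + 2048 + 4096 + 8192 + 16384 + 32768 + 65536 + 131072
Sum of copies = 262143 (geometric series: 2^k - 1)
Total = 159441 + 262143 = 421584


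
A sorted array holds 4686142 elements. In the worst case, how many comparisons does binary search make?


Halving sequence: 4686142 -> 2343071 -> 1171535 -> 585767 -> 292883 -> 146441 -> 73220 -> 36610 -> 18305 -> 9152 -> 4576 -> 2288 -> 1144 -> 572 -> 286 -> 143 -> 71 -> 35 -> 17 -> 8 -> 4 -> 2 -> 1
Number of halvings = 22
Max comparisons = 22 + 1 = 23


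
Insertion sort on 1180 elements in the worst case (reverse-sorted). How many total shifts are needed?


In the worst case (reverse-sorted), each element shifts past all previous:
  Element 1: 1 shifts
  Element 2: 2 shifts
  Element 3: 3 shifts
  Element 4: 4 shifts
  Element 5: 5 shifts
  ...
  Element 1179: 1179 shifts
Total = 1 + 2 + ... + 1179
= 1180*(1180-1)/2 = 695610


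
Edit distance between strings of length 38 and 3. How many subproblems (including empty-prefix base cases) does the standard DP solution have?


The table includes base cases (empty prefixes).
Rows: (m+1) = 39
Columns: (n+1) = 4
Total = 39 * 4 = 156


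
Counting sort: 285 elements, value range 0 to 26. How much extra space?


n = 285 (output array)
k = 27 (count array for 27 distinct values)
Extra space = 285 + 27 = 312


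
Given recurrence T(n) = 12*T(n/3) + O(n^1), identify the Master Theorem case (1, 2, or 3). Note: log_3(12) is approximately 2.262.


Master Theorem parameters: a=12, b=3, c=1
log_b(a) = 2.262
Compare b^c with a: 3^1 = 3 < 12, so c < log_b(a).
Comparing c=1 vs log_b(a)=2.262:
1 < 2.262 => Case 1
Result: T(n) = O(n^(log_3 12)) ~ O(n^2.262)
Master Theorem case = 1


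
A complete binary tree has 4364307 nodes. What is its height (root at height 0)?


In a complete binary tree, level k holds nodes 2^k .. 2^(k+1)-1 (1-indexed).
Height = floor(log2(n)) = floor(log2(4364307)) = 22
Check: 2^22 = 4194304 <= 4364307 < 8388608 = 2^23


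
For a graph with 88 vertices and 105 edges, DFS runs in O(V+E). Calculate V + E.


A full DFS traversal visits each vertex once and examines each edge once.
V = 88
E = 105
Sum = 88 + 105 = 193


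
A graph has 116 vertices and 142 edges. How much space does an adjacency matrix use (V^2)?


Adjacency matrix: V x V grid of entries
Space = V^2 = 116^2 = 116 * 116 = 13456


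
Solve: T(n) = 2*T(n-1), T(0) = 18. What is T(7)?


Unrolling:
T(7) = 2*T(6) = 2^2*T(5) = ... = 2^7*T(0)
= 2^7 * 18
= 128 * 18 = 2304


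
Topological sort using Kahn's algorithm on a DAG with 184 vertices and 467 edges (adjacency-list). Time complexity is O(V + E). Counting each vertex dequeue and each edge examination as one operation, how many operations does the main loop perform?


Kahn's algorithm:
  1. Compute in-degrees: O(V + E)
  2. Process queue: each vertex dequeued once (O(V))
     each edge examined once (O(E))
Total = V + E = 184 + 467 = 651


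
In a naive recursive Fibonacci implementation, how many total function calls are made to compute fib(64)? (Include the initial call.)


Let C(m) = total calls to evaluate fib(m). Then C(0)=C(1)=1, and
C(m) = 1 + C(m-1) + C(m-2) for m >= 2.
Build the table (each entry = 1 + previous two):
  C(0) = 1
  C(1) = 1
  C(2) = 1 + 1 + 1 = 3
  C(3) = 1 + 3 + 1 = 5
  C(4) = 1 + 5 + 3 = 9
  C(5) = 1 + 9 + 5 = 15
  C(6) = 1 + 15 + 9 = 25
  C(7) = 1 + 25 + 15 = 41
  C(8) = 1 + 41 + 25 = 67
  C(9) = 1 + 67 + 41 = 109
  C(10) = 1 + 109 + 67 = 177
  C(11) = 1 + 177 + 109 = 287
  C(12) = 1 + 287 + 177 = 465
  C(13) = 1 + 465 + 287 = 753
  C(14) = 1 + 753 + 465 = 1219
  C(15) = 1 + 1219 + 753 = 1973
  C(16) = 1 + 1973 + 1219 = 3193
  C(17) = 1 + 3193 + 1973 = 5167
  C(18) = 1 + 5167 + 3193 = 8361
  C(19) = 1 + 8361 + 5167 = 13529
  C(20) = 1 + 13529 + 8361 = 21891
  C(21) = 1 + 21891 + 13529 = 35421
  C(22) = 1 + 35421 + 21891 = 57313
  C(23) = 1 + 57313 + 35421 = 92735
  C(24) = 1 + 92735 + 57313 = 150049
  C(25) = 1 + 150049 + 92735 = 242785
  C(26) = 1 + 242785 + 150049 = 392835
  C(27) = 1 + 392835 + 242785 = 635621
  C(28) = 1 + 635621 + 392835 = 1028457
  C(29) = 1 + 1028457 + 635621 = 1664079
  C(30) = 1 + 1664079 + 1028457 = 2692537
  C(31) = 1 + 2692537 + 1664079 = 4356617
  C(32) = 1 + 4356617 + 2692537 = 7049155
  C(33) = 1 + 7049155 + 4356617 = 11405773
  C(34) = 1 + 11405773 + 7049155 = 18454929
  C(35) = 1 + 18454929 + 11405773 = 29860703
  C(36) = 1 + 29860703 + 18454929 = 48315633
  C(37) = 1 + 48315633 + 29860703 = 78176337
  C(38) = 1 + 78176337 + 48315633 = 126491971
  C(39) = 1 + 126491971 + 78176337 = 204668309
  C(40) = 1 + 204668309 + 126491971 = 331160281
  C(41) = 1 + 331160281 + 204668309 = 535828591
  C(42) = 1 + 535828591 + 331160281 = 866988873
  C(43) = 1 + 866988873 + 535828591 = 1402817465
  C(44) = 1 + 1402817465 + 866988873 = 2269806339
  C(45) = 1 + 2269806339 + 1402817465 = 3672623805
  C(46) = 1 + 3672623805 + 2269806339 = 5942430145
  C(47) = 1 + 5942430145 + 3672623805 = 9615053951
  C(48) = 1 + 9615053951 + 5942430145 = 15557484097
  C(49) = 1 + 15557484097 + 9615053951 = 25172538049
  C(50) = 1 + 25172538049 + 15557484097 = 40730022147
  C(51) = 1 + 40730022147 + 25172538049 = 65902560197
  C(52) = 1 + 65902560197 + 40730022147 = 106632582345
  C(53) = 1 + 106632582345 + 65902560197 = 172535142543
  C(54) = 1 + 172535142543 + 106632582345 = 279167724889
  C(55) = 1 + 279167724889 + 172535142543 = 451702867433
  C(56) = 1 + 451702867433 + 279167724889 = 730870592323
  C(57) = 1 + 730870592323 + 451702867433 = 1182573459757
  C(58) = 1 + 1182573459757 + 730870592323 = 1913444052081
  C(59) = 1 + 1913444052081 + 1182573459757 = 3096017511839
  C(60) = 1 + 3096017511839 + 1913444052081 = 5009461563921
  C(61) = 1 + 5009461563921 + 3096017511839 = 8105479075761
  C(62) = 1 + 8105479075761 + 5009461563921 = 13114940639683
  C(63) = 1 + 13114940639683 + 8105479075761 = 21220419715445
  C(64) = 1 + 21220419715445 + 13114940639683 = 34335360355129
Total calls for fib(64) = 34335360355129


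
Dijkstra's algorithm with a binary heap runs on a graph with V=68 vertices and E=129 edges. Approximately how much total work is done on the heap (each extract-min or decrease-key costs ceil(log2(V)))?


Dijkstra with a binary heap: each vertex is extracted once, each edge may relax once.
Each heap operation costs O(log V).
V + E = 68 + 129 = 197
ceil(log2(68)) = 7 (since 2^6 = 64 < 68 <= 128 = 2^7)
Total heap work = (V+E) * ceil(log2(V)) = 197 * 7 = 1379


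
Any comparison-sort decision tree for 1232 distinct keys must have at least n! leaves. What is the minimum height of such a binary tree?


A binary decision tree of height h has at most 2^h leaves and needs at least n! of them, so h >= ceil(log2(n!)).
1232! is far too large to multiply out, so use Stirling's series:
  ln(n!) ~ n ln n - n + (1/2) ln(2 pi n) + 1/(12n)  (error below 1/(360 n^3), negligible here)
  ln(1232) = 7.1163941
  n ln n = 1232 * 7.1163941 = 8767.3975
  (1/2) ln(2 pi * 1232) = (1/2) ln(7740.8843) = 4.4771
  1/(12*1232) = 0.0001
  ln(1232!) ~ 8767.3975 - 1232 + 4.4771 + 0.0001 = 7539.8747
Convert to base 2: log2(1232!) = 7539.8747 / ln 2 = 7539.8747 / 0.69314718 = 10877.7398
ceil(10877.7398) = 10878


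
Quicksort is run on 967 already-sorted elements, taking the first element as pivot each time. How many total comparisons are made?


Sum of comparisons per partition:
966 + 965 + ... + 1 + 0
= 967 * (967 - 1) / 2
= 967 * 966 / 2
= 467061


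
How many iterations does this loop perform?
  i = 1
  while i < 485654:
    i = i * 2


The loop variable doubles each iteration:
i = 1 -> 2 -> 4 -> 8 -> 16 -> 32 -> 64 -> 128 -> 256 -> 512 -> 1024 -> 2048 -> 4096 -> 8192 -> 16384 -> 32768 -> 65536 -> 131072 -> 262144 -> 524288 (stop, 524288 >= 485654)
Number of doublings = ceil(log2(485654)) = 19


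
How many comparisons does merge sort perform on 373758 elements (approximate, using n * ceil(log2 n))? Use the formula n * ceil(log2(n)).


Recursion depth: ceil(log2(373758)) = 19
Each recursion level merges n = 373758 elements
Total = 373758 * 19 = 7101402


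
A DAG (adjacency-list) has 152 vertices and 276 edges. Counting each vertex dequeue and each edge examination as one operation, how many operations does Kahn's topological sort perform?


V = 152 (vertex processing)
E = 276 (edge processing)
V + E = 152 + 276 = 428


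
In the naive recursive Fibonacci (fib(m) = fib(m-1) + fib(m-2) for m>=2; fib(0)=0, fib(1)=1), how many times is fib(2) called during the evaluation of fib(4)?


Let N(m) = number of times fib(m) is called while evaluating fib(4).
N(4) = 1 (the initial call).
N(3) = 1 (only fib(4) calls it).
For 1 <= m <= 2: fib(m) is called by fib(m+1) and fib(m+2), so
  N(m) = N(m+1) + N(m+2).
fib(0) is called only by fib(2), so N(0) = N(2).
Walk down from m=4:
  N(4)=1, N(3)=1, N(2)=2
N(2) = 2


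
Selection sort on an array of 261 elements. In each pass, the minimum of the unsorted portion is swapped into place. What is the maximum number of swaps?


Selection sort performs one swap per pass:
  Pass 1: find min in positions 0 to 260, swap with position 0
  Pass 2: find min in positions 1 to 260, swap with position 1
  Pass 3: find min in positions 2 to 260, swap with position 2
  Pass 4: find min in positions 3 to 260, swap with position 3
  Pass 5: find min in positions 4 to 260, swap with position 4
  ... (255 more passes)
Total passes (and swaps) = n - 1 = 261 - 1 = 260


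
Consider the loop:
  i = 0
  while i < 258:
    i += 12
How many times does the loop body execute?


Starting at i = 0, each iteration adds 12.
Iterations until i >= 258:
  Iteration 1: i = 0 -> i = 12
  Iteration 2: i = 12 -> i = 24
  Iteration 3: i = 24 -> i = 36
  Iteration 4: i = 36 -> i = 48
  Iteration 5: i = 48 -> i = 60
  Iteration 6: i = 60 -> i = 72
  Iteration 7: i = 72 -> i = 84
  Iteration 8: i = 84 -> i = 96
  ... continuing ...
Total iterations = ceil(258/12) = 22


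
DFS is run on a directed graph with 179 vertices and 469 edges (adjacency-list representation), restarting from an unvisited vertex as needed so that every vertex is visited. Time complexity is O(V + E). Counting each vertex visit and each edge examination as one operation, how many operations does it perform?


A full DFS traversal processes each vertex exactly once (push/pop on stack).
Each directed edge is examined once.
V = 179, E = 469
V + E = 648


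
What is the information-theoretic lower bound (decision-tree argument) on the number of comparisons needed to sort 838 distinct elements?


A binary decision tree of height h has at most 2^h leaves and needs at least n! of them, so h >= ceil(log2(n!)).
838! is far too large to multiply out, so use Stirling's series:
  ln(n!) ~ n ln n - n + (1/2) ln(2 pi n) + 1/(12n)  (error below 1/(360 n^3), negligible here)
  ln(838) = 6.7310181
  n ln n = 838 * 6.7310181 = 5640.5932
  (1/2) ln(2 pi * 838) = (1/2) ln(5265.3093) = 4.2844
  1/(12*838) = 0.0001
  ln(838!) ~ 5640.5932 - 838 + 4.2844 + 0.0001 = 4806.8777
Convert to base 2: log2(838!) = 4806.8777 / ln 2 = 4806.8777 / 0.69314718 = 6934.8586
ceil(6934.8586) = 6935


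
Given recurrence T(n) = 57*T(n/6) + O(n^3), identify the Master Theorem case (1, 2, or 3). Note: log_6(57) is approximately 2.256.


Master Theorem parameters: a=57, b=6, c=3
log_b(a) = 2.256
Compare b^c with a: 6^3 = 216 > 57, so c > log_b(a).
Comparing c=3 vs log_b(a)=2.256:
3 > 2.256 => Case 3
Result: T(n) = O(n^3)
Master Theorem case = 3


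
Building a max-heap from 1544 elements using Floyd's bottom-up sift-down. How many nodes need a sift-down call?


In a heap of 1544 elements (0-indexed array):
  Last element index: 1543
  Parent of last element: floor((1543 - 1) / 2) = 771
  Internal nodes: indices 0 to 771
  Count = floor(1544/2) = 772


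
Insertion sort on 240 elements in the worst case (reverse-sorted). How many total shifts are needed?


In the worst case (reverse-sorted), each element shifts past all previous:
  Element 1: 1 shifts
  Element 2: 2 shifts
  Element 3: 3 shifts
  Element 4: 4 shifts
  Element 5: 5 shifts
  ...
  Element 239: 239 shifts
Total = 1 + 2 + ... + 239
= 240*(240-1)/2 = 28680


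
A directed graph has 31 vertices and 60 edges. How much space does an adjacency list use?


Adjacency list: one list head per vertex + one entry per edge
Vertex heads: 31
Edge entries: 60
Total = 31 + 60 = 91


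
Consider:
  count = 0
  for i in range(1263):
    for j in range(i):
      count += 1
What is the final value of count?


For each i, the inner loop runs i times:
  i=0: inner runs 0 times
  i=1: inner runs 1 time
  i=2: inner runs 2 times
  i=3: inner runs 3 times
  i=4: inner runs 4 times
  i=5: inner runs 5 times
  i=6: inner runs 6 times
  i=7: inner runs 7 times
  ...
Total = 0 + 1 + 2 + ... + 1262 = 1263*(1263-1)/2 = 796953


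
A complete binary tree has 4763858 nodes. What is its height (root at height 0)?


In a complete binary tree, level k holds nodes 2^k .. 2^(k+1)-1 (1-indexed).
Height = floor(log2(n)) = floor(log2(4763858)) = 22
Check: 2^22 = 4194304 <= 4763858 < 8388608 = 2^23


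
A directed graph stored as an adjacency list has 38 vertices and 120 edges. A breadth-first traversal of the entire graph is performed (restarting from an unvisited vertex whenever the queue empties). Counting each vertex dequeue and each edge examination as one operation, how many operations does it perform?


A full BFS traversal dequeues each vertex once and examines each edge once.
Vertex visits: 38
Edge visits: 120
V + E = 38 + 120 = 158


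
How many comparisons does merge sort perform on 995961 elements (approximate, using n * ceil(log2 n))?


Recursion depth: ceil(log2(995961)) = 20
Each recursion level merges n = 995961 elements
Total = 995961 * 20 = 19919220


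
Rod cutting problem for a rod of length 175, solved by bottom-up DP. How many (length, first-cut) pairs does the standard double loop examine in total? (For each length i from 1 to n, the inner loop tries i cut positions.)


For each subproblem length i = 1..175, the inner loop considers i possible first cuts.
Total = 1 + 2 + ... + 175
= 175*(175+1)/2
= 175*176/2 = 15400


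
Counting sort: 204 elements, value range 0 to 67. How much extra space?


n = 204 (output array)
k = 68 (count array for 68 distinct values)
Extra space = 204 + 68 = 272


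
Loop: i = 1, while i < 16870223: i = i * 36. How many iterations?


i multiplies by 36 each step:
i = 1 -> 36 -> 1296 -> 46656 -> 1679616 -> 60466176 (stop)
Iterations = ceil(log_36(16870223)) = 5


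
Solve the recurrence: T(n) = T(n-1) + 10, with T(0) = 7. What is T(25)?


Unrolling the recurrence:
T(25) = T(24) + 10
       = T(23) + 10 + 10
       = T(22) + 10*3
       ...
       = T(0) + 10*25
       = 7 + 250 = 257


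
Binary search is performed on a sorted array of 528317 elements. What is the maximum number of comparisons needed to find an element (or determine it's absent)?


Binary search halves the search space each comparison:
  Step 1: search space = 528317 -> 264158
  Step 2: search space = 264158 -> 132079
  Step 3: search space = 132079 -> 66039
  Step 4: search space = 66039 -> 33019
  Step 5: search space = 33019 -> 16509
  Step 6: search space = 16509 -> 8254
  Step 7: search space = 8254 -> 4127
  Step 8: search space = 4127 -> 2063
  Step 9: search space = 2063 -> 1031
  Step 10: search space = 1031 -> 515
  Step 11: search space = 515 -> 257
  Step 12: search space = 257 -> 128
  Step 13: search space = 128 -> 64
  Step 14: search space = 64 -> 32
  Step 15: search space = 32 -> 16
  Step 16: search space = 16 -> 8
  Step 17: search space = 8 -> 4
  Step 18: search space = 4 -> 2
  Step 19: search space = 2 -> 1
  Step 20: search space = 1 (final check)
Maximum comparisons = floor(log2(528317)) + 1 = 19 + 1 = 20


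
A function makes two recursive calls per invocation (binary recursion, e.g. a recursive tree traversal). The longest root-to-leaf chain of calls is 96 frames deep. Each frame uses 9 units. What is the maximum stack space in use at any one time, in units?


Binary recursion: the two calls run one after the other, so only one root-to-leaf chain of frames is on the stack at a time.
Maximum depth (longest chain) = 96 frames
Each frame = 9 units
Max stack space = 96 * 9 = 864


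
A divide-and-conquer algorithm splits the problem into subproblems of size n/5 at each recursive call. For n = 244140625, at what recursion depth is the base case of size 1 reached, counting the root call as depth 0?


At each depth, the problem size is divided by 5:
  Depth 0: problem size = 244140625
  Depth 1: problem size = 48828125
  Depth 2: problem size = 9765625
  Depth 3: problem size = 1953125
  Depth 4: problem size = 390625
  Depth 5: problem size = 78125
  Depth 6: problem size = 15625
  Depth 7: problem size = 3125
  Depth 8: problem size = 625
  Depth 9: problem size = 125
  Depth 10: problem size = 25
  Depth 11: problem size = 5
  Depth 12: problem size = 1 (base case)
The base case is reached at depth log_5(244140625) = 12 (the tree has 13 levels counting depth 0, but the depth asked for is 12).
Recursion depth = 12


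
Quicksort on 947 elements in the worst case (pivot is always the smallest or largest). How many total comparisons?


In the worst case, each partition step picks the worst pivot:
  Partition 1: 946 comparisons (n-1 elements to compare)
  Partition 2: 945 comparisons
  Partition 3: 944 comparisons
  Partition 4: 943 comparisons
  Partition 5: 942 comparisons
  ...
  Last partition: 0 comparisons
Total = (n-1) + (n-2) + ... + 1 + 0 = n*(n-1)/2
= 947*946/2 = 447931


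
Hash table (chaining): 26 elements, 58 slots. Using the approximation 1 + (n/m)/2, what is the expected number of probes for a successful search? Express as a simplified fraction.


Computing expected probes:
alpha = 26/58
= 1 + alpha/2
= 1 + 26/(2*58)
= (2*58 + 26) / (2*58)
= 142/116 = 71/58


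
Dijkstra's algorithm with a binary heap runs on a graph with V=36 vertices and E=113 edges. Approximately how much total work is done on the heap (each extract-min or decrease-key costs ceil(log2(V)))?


Dijkstra with a binary heap: each vertex is extracted once, each edge may relax once.
Each heap operation costs O(log V).
V + E = 36 + 113 = 149
ceil(log2(36)) = 6 (since 2^5 = 32 < 36 <= 64 = 2^6)
Total heap work = (V+E) * ceil(log2(V)) = 149 * 6 = 894


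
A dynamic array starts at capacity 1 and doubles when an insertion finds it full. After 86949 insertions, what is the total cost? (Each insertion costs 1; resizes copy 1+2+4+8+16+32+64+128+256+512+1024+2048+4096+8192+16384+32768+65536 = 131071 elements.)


Insertion cost: 86949 (one per element)
Resizes occur just before inserting elements 2, 3, 5, 9, ...
Elements copied at each resize: 1 + 2 + 4 + 8 + 16 + 32 + 64 + 128 + 256 + 512 + 1024 + 2048 + 4096 + 8192 + 16384 + 32768 + 65536
Sum of copies = 131071 (geometric series: 2^k - 1)
Total = 86949 + 131071 = 218020


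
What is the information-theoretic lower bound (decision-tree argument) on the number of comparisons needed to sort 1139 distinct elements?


A binary decision tree of height h has at most 2^h leaves and needs at least n! of them, so h >= ceil(log2(n!)).
1139! is far too large to multiply out, so use Stirling's series:
  ln(n!) ~ n ln n - n + (1/2) ln(2 pi n) + 1/(12n)  (error below 1/(360 n^3), negligible here)
  ln(1139) = 7.0379060
  n ln n = 1139 * 7.0379060 = 8016.1749
  (1/2) ln(2 pi * 1139) = (1/2) ln(7156.5481) = 4.4379
  1/(12*1139) = 0.0001
  ln(1139!) ~ 8016.1749 - 1139 + 4.4379 + 0.0001 = 6881.6129
Convert to base 2: log2(1139!) = 6881.6129 / ln 2 = 6881.6129 / 0.69314718 = 9928.0688
ceil(9928.0688) = 9929
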